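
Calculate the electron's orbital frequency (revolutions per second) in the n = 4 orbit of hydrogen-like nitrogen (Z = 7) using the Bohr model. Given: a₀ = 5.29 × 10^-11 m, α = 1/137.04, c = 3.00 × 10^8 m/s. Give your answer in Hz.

r = n²a₀/Z = 1.21 × 10^-10 m, v = Zαc/n = 3.83 × 10^6 m/s
f = v/(2πr) = 5.04 × 10^15 Hz

5.04 × 10^15 Hz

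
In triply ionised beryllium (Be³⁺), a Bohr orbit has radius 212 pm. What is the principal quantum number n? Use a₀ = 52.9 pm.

4

r_n = n²a₀/Z ⇒ n² = rZ/a₀ = 212 × 4 / 52.9 ≈ 16.03
n = 4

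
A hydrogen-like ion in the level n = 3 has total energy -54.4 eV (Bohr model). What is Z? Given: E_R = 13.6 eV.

E_n = −E_R Z²/n² ⇒ Z² = −E_n n²/E_R = 54.4 × 3² / 13.6 ≈ 36.00
Z = 6

6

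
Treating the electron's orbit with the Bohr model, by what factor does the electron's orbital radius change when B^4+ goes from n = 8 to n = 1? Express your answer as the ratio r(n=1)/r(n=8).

1/64

r ∝ Z^-1 · n^2; with Z fixed, r ∝ n^2.
r(n=1)/r(n=8) = (1/8)^2 = 1/64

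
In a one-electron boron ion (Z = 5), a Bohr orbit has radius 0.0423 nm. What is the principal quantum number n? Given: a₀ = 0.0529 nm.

r_n = n²a₀/Z ⇒ n² = rZ/a₀ = 0.0423 × 5 / 0.0529 ≈ 4.00
n = 2

2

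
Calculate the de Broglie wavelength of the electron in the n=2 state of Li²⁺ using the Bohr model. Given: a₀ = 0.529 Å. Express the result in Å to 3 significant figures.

The Bohr quantisation condition is nλ = 2πr_n.
r_n = n²a₀/Z = 0.705 Å
λ = 2πr_n/n = 2π·0.705/2 = 2.22 Å

2.22 Å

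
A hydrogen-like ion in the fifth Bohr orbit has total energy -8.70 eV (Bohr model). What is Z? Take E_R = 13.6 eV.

4

E_n = −E_R Z²/n² ⇒ Z² = −E_n n²/E_R = 8.70 × 5² / 13.6 ≈ 15.99
Z = 4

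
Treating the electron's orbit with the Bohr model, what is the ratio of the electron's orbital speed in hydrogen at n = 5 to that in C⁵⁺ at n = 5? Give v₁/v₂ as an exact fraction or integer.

1/6

v ∝ Z^1 · n^-1
v₁/v₂ = (1/6)^1 · (5/5)^-1 = 1/6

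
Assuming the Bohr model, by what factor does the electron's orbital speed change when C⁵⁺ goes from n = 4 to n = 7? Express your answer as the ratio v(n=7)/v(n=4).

v ∝ Z^1 · n^-1; with Z fixed, v ∝ n^-1.
v(n=7)/v(n=4) = (7/4)^-1 = 4/7

4/7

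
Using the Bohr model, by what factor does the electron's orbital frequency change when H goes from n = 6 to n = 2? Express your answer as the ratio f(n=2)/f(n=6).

f ∝ Z^2 · n^-3; with Z fixed, f ∝ n^-3.
f(n=2)/f(n=6) = (2/6)^-3 = 27

27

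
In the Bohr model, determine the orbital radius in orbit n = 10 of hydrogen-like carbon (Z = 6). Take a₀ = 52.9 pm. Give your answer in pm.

882 pm

r_n = n²a₀/Z = 10² × 52.9 / 6
    = 100 × 52.9 / 6 = 882 pm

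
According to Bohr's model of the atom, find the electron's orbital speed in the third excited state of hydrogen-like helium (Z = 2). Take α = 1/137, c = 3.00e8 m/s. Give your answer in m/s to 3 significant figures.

1.09e6 m/s

v_n = Zαc/n = 2 × 0.00730 × 3.00e8 / 4
    = 1.09e6 m/s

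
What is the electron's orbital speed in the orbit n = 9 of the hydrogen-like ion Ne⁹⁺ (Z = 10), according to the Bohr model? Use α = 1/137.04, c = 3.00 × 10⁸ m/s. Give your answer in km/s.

v_n = Zαc/n = 10 × 0.00730 × 3.00 × 10⁸ / 9
    = 2430 km/s

2430 km/s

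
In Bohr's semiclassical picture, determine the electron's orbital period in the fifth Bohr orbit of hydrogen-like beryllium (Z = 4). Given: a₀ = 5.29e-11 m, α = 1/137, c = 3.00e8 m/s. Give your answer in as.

r = n²a₀/Z = 5²·5.29e-11/4 = 3.31e-10 m
v = Zαc/n = 4·0.00730·3.00e8/5 = 1.75e6 m/s
T = 2πr/v = 1.19e-15 s = 1190 as

1190 as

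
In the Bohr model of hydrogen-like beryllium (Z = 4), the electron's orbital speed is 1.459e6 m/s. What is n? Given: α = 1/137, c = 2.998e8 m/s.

v_n = Zαc/n ⇒ n = Zαc/v = 4 × 0.007299 × 2.998e8 / 1.459e6 ≈ 6.00
n = 6

6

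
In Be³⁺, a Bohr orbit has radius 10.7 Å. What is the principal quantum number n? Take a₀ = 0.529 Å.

r_n = n²a₀/Z ⇒ n² = rZ/a₀ = 10.7 × 4 / 0.529 ≈ 80.91
n = 9

9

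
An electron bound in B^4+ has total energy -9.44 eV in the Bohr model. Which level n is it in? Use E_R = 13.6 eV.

E_n = −E_R Z²/n² ⇒ n² = E_R Z²/(−E_n) = 13.6 × 5² / 9.44 ≈ 36.02
n = 6

6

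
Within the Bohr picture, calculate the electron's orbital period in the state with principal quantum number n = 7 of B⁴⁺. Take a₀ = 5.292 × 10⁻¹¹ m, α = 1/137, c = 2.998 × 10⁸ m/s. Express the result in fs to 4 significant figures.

2.085 fs

r = n²a₀/Z = 7²·5.292 × 10⁻¹¹/5 = 5.186 × 10⁻¹⁰ m
v = Zαc/n = 5·0.007299·2.998 × 10⁸/7 = 1.563 × 10⁶ m/s
T = 2πr/v = 2.085 × 10⁻¹⁵ s = 2.085 fs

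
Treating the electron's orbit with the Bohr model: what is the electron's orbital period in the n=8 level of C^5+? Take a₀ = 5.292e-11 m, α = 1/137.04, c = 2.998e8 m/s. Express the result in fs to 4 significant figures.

r = n²a₀/Z = 8²·5.292e-11/6 = 5.645e-10 m
v = Zαc/n = 6·0.007297·2.998e8/8 = 1.641e6 m/s
T = 2πr/v = 2.162e-15 s = 2.162 fs

2.162 fs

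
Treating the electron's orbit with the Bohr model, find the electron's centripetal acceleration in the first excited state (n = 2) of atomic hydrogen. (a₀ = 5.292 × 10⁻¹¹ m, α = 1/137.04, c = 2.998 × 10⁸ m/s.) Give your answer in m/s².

5.652 × 10²¹ m/s²

r = n²a₀/Z = 2.117 × 10⁻¹⁰ m, v = Zαc/n = 1.094 × 10⁶ m/s
a = v²/r = (1.094 × 10⁶)² / 2.117 × 10⁻¹⁰ = 5.652 × 10²¹ m/s²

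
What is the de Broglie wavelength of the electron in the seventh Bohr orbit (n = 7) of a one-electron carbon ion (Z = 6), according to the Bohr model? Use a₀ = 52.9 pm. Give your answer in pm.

388 pm

The Bohr quantisation condition is nλ = 2πr_n.
r_n = n²a₀/Z = 432 pm
λ = 2πr_n/n = 2π·432/7 = 388 pm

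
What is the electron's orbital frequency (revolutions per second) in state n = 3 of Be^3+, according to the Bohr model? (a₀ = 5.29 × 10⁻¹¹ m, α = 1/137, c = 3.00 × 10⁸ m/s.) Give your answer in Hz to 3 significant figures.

3.90 × 10¹⁵ Hz

r = n²a₀/Z = 1.19 × 10⁻¹⁰ m, v = Zαc/n = 2.92 × 10⁶ m/s
f = v/(2πr) = 3.90 × 10¹⁵ Hz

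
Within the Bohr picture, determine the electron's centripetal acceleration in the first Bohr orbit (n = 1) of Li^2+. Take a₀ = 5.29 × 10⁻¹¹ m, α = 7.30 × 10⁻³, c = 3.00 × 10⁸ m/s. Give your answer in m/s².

r = n²a₀/Z = 1.76 × 10⁻¹¹ m, v = Zαc/n = 6.57 × 10⁶ m/s
a = v²/r = (6.57 × 10⁶)² / 1.76 × 10⁻¹¹ = 2.45 × 10²⁴ m/s²

2.45 × 10²⁴ m/s²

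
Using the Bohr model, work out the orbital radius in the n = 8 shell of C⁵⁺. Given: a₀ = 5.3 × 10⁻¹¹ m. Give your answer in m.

r_n = n²a₀/Z = 8² × 5.3 × 10⁻¹¹ / 6
    = 64 × 5.3 × 10⁻¹¹ / 6 = 5.7 × 10⁻¹⁰ m

5.7 × 10⁻¹⁰ m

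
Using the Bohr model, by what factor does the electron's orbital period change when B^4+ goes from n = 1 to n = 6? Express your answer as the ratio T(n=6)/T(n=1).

216

T ∝ Z^-2 · n^3; with Z fixed, T ∝ n^3.
T(n=6)/T(n=1) = (6/1)^3 = 216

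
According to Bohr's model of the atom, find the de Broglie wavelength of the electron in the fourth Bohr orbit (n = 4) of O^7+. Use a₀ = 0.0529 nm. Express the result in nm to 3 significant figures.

The Bohr quantisation condition is nλ = 2πr_n.
r_n = n²a₀/Z = 0.106 nm
λ = 2πr_n/n = 2π·0.106/4 = 0.166 nm

0.166 nm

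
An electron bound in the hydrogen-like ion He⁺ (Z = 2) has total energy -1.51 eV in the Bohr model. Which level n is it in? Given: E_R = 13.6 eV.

6

E_n = −E_R Z²/n² ⇒ n² = E_R Z²/(−E_n) = 13.6 × 2² / 1.51 ≈ 36.03
n = 6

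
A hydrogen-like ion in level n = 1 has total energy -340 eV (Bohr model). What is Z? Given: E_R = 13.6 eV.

E_n = −E_R Z²/n² ⇒ Z² = −E_n n²/E_R = 340 × 1² / 13.6 ≈ 25.00
Z = 5

5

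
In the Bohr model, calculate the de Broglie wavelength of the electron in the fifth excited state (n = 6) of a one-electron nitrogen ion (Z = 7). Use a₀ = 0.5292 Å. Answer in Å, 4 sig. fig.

The Bohr quantisation condition is nλ = 2πr_n.
r_n = n²a₀/Z = 2.722 Å
λ = 2πr_n/n = 2π·2.722/6 = 2.850 Å

2.850 Å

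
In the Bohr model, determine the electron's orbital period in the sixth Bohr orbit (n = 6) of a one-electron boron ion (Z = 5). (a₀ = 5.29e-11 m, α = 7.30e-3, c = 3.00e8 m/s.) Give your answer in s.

r = n²a₀/Z = 6²·5.29e-11/5 = 3.81e-10 m
v = Zαc/n = 5·0.00730·3.00e8/6 = 1.82e6 m/s
T = 2πr/v = 1.31e-15 s

1.31e-15 s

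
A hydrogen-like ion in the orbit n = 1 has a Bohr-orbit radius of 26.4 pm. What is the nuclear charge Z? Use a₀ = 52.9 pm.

2

r_n = n²a₀/Z ⇒ Z = n²a₀/r = 1² × 52.9 / 26.4 ≈ 2.00
Z = 2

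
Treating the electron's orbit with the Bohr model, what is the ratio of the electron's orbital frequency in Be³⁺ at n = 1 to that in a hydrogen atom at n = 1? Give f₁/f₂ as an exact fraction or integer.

f ∝ Z^2 · n^-3
f₁/f₂ = (4/1)^2 · (1/1)^-3 = 16

16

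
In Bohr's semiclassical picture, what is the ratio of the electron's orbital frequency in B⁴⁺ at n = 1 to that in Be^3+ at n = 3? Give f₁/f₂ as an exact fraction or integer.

f ∝ Z^2 · n^-3
f₁/f₂ = (5/4)^2 · (1/3)^-3 = 675/16

675/16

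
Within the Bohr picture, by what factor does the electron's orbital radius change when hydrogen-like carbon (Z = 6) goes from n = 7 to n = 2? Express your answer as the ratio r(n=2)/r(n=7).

4/49

r ∝ Z^-1 · n^2; with Z fixed, r ∝ n^2.
r(n=2)/r(n=7) = (2/7)^2 = 4/49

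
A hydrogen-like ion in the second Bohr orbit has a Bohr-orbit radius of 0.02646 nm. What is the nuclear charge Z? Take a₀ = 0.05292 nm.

8

r_n = n²a₀/Z ⇒ Z = n²a₀/r = 2² × 0.05292 / 0.02646 ≈ 8.00
Z = 8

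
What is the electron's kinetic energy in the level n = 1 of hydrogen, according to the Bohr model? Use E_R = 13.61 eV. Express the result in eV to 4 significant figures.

13.61 eV

For a Coulomb orbit the virial theorem gives K = −E_n.
E_n = −E_R·Z²/n², so K = E_R·Z²/n² = 13.61 × 1²/1² = 13.61 eV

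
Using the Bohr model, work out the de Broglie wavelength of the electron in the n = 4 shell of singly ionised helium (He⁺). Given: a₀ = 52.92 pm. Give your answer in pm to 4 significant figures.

The Bohr quantisation condition is nλ = 2πr_n.
r_n = n²a₀/Z = 423.4 pm
λ = 2πr_n/n = 2π·423.4/4 = 665.0 pm

665.0 pm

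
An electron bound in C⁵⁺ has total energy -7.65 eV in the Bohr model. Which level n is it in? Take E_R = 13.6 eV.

E_n = −E_R Z²/n² ⇒ n² = E_R Z²/(−E_n) = 13.6 × 6² / 7.65 ≈ 64.00
n = 8

8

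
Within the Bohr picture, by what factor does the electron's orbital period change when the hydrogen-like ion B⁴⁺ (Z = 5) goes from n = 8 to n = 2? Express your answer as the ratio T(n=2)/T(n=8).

T ∝ Z^-2 · n^3; with Z fixed, T ∝ n^3.
T(n=2)/T(n=8) = (2/8)^3 = 1/64

1/64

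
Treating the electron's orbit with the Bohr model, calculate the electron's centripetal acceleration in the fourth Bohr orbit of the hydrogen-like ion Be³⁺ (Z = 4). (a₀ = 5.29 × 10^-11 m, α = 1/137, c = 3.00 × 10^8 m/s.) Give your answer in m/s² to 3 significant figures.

r = n²a₀/Z = 2.12 × 10^-10 m, v = Zαc/n = 2.19 × 10^6 m/s
a = v²/r = (2.19 × 10^6)² / 2.12 × 10^-10 = 2.27 × 10^22 m/s²

2.27 × 10^22 m/s²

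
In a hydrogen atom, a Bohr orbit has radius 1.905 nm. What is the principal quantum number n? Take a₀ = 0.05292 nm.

6

r_n = n²a₀/Z ⇒ n² = rZ/a₀ = 1.905 × 1 / 0.05292 ≈ 36.00
n = 6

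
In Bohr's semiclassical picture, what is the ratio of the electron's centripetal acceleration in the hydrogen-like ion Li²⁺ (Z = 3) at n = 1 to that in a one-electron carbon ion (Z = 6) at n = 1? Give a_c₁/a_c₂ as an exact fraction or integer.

1/8

a_c ∝ Z^3 · n^-4
a_c₁/a_c₂ = (3/6)^3 · (1/1)^-4 = 1/8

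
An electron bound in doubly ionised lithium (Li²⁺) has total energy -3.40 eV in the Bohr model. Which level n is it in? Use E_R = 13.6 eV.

E_n = −E_R Z²/n² ⇒ n² = E_R Z²/(−E_n) = 13.6 × 3² / 3.40 ≈ 36.00
n = 6

6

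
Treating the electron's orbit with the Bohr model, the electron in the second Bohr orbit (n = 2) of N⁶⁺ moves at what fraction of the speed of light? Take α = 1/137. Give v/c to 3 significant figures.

v_n = Zαc/n, so v/c = Zα/n = 7 × 0.00730 / 2 = 0.0255

0.0255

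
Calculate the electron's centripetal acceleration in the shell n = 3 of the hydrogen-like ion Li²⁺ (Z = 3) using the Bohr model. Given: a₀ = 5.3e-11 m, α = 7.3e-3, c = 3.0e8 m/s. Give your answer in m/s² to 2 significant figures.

3.0e22 m/s²

r = n²a₀/Z = 1.6e-10 m, v = Zαc/n = 2.2e6 m/s
a = v²/r = (2.2e6)² / 1.6e-10 = 3.0e22 m/s²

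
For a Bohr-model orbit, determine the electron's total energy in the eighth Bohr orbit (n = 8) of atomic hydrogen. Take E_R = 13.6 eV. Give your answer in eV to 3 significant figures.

E_n = −E_R·Z²/n² = −13.6 × 1²/8² = -0.212 eV

-0.212 eV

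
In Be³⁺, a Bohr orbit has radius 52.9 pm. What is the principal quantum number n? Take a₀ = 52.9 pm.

r_n = n²a₀/Z ⇒ n² = rZ/a₀ = 52.9 × 4 / 52.9 ≈ 4.00
n = 2

2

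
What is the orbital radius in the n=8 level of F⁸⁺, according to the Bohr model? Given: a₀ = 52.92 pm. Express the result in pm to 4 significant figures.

r_n = n²a₀/Z = 8² × 52.92 / 9
    = 64 × 52.92 / 9 = 376.3 pm

376.3 pm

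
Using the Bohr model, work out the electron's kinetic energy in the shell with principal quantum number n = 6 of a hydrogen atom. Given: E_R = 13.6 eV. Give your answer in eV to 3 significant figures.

0.378 eV

For a Coulomb orbit the virial theorem gives K = −E_n.
E_n = −E_R·Z²/n², so K = E_R·Z²/n² = 13.6 × 1²/6² = 0.378 eV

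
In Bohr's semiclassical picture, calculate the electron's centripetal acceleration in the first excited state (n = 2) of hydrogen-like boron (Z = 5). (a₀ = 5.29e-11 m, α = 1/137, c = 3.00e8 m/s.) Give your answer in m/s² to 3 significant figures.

r = n²a₀/Z = 4.23e-11 m, v = Zαc/n = 5.47e6 m/s
a = v²/r = (5.47e6)² / 4.23e-11 = 7.08e23 m/s²

7.08e23 m/s²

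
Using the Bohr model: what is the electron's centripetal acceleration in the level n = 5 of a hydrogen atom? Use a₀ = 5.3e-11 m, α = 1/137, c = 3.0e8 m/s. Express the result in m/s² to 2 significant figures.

r = n²a₀/Z = 1.3e-9 m, v = Zαc/n = 4.4e5 m/s
a = v²/r = (4.4e5)² / 1.3e-9 = 1.4e20 m/s²

1.4e20 m/s²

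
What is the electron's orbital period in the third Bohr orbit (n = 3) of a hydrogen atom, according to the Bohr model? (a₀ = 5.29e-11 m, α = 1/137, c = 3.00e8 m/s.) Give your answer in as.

r = n²a₀/Z = 3²·5.29e-11/1 = 4.76e-10 m
v = Zαc/n = 1·0.00730·3.00e8/3 = 7.30e5 m/s
T = 2πr/v = 4.10e-15 s = 4100 as

4100 as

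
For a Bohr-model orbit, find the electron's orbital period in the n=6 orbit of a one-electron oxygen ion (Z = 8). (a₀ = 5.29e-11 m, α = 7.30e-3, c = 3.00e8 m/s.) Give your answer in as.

512 as

r = n²a₀/Z = 6²·5.29e-11/8 = 2.38e-10 m
v = Zαc/n = 8·0.00730·3.00e8/6 = 2.92e6 m/s
T = 2πr/v = 5.12e-16 s = 512 as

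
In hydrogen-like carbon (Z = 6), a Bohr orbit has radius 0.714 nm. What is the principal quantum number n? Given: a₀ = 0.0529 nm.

9

r_n = n²a₀/Z ⇒ n² = rZ/a₀ = 0.714 × 6 / 0.0529 ≈ 80.98
n = 9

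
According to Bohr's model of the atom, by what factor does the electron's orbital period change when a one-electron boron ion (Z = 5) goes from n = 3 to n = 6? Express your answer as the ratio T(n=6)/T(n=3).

8

T ∝ Z^-2 · n^3; with Z fixed, T ∝ n^3.
T(n=6)/T(n=3) = (6/3)^3 = 8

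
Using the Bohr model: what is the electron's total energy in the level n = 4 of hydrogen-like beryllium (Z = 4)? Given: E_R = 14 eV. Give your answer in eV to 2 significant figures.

E_n = −E_R·Z²/n² = −14 × 4²/4² = -14 eV

-14 eV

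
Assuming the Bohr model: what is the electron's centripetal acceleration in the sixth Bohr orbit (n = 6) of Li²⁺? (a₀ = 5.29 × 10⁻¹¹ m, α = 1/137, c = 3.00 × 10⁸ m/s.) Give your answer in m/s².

1.89 × 10²¹ m/s²

r = n²a₀/Z = 6.35 × 10⁻¹⁰ m, v = Zαc/n = 1.09 × 10⁶ m/s
a = v²/r = (1.09 × 10⁶)² / 6.35 × 10⁻¹⁰ = 1.89 × 10²¹ m/s²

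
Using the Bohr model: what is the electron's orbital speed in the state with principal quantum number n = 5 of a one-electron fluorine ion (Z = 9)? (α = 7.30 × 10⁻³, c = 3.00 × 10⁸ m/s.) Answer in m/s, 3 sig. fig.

3.94 × 10⁶ m/s

v_n = Zαc/n = 9 × 0.00730 × 3.00 × 10⁸ / 5
    = 3.94 × 10⁶ m/s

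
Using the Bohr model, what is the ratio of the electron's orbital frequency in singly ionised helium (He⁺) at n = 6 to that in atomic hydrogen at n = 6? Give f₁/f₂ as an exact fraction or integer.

4

f ∝ Z^2 · n^-3
f₁/f₂ = (2/1)^2 · (6/6)^-3 = 4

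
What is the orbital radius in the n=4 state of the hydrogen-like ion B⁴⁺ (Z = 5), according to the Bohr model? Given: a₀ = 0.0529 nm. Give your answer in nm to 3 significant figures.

0.169 nm

r_n = n²a₀/Z = 4² × 0.0529 / 5
    = 16 × 0.0529 / 5 = 0.169 nm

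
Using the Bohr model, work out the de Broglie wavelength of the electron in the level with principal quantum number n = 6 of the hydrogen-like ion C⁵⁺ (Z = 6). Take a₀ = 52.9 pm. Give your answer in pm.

The Bohr quantisation condition is nλ = 2πr_n.
r_n = n²a₀/Z = 317 pm
λ = 2πr_n/n = 2π·317/6 = 332 pm

332 pm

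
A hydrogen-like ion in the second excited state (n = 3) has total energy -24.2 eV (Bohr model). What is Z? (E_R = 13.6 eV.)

4

E_n = −E_R Z²/n² ⇒ Z² = −E_n n²/E_R = 24.2 × 3² / 13.6 ≈ 16.01
Z = 4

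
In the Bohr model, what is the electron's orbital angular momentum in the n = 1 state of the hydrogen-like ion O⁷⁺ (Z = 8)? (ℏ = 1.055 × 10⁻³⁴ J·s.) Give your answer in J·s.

1.055 × 10⁻³⁴ J·s

L_n = nℏ = 1 × 1.055 × 10⁻³⁴ = 1.055 × 10⁻³⁴ J·s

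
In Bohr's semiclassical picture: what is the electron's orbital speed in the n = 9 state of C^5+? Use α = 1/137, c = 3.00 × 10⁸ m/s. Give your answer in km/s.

v_n = Zαc/n = 6 × 0.00730 × 3.00 × 10⁸ / 9
    = 1460 km/s

1460 km/s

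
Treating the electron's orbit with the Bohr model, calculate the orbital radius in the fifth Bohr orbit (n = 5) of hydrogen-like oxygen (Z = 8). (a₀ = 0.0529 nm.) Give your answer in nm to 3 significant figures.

r_n = n²a₀/Z = 5² × 0.0529 / 8
    = 25 × 0.0529 / 8 = 0.165 nm

0.165 nm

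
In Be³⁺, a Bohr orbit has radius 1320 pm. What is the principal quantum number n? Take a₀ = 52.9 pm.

r_n = n²a₀/Z ⇒ n² = rZ/a₀ = 1320 × 4 / 52.9 ≈ 99.81
n = 10

10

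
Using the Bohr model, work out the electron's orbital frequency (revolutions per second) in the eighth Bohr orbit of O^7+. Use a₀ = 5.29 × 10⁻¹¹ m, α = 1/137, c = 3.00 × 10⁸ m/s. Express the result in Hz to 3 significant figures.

8.24 × 10¹⁴ Hz

r = n²a₀/Z = 4.23 × 10⁻¹⁰ m, v = Zαc/n = 2.19 × 10⁶ m/s
f = v/(2πr) = 8.24 × 10¹⁴ Hz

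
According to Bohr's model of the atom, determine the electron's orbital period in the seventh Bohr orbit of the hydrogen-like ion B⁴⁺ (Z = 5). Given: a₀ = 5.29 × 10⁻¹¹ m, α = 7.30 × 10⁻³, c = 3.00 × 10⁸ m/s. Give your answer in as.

r = n²a₀/Z = 7²·5.29 × 10⁻¹¹/5 = 5.18 × 10⁻¹⁰ m
v = Zαc/n = 5·0.00730·3.00 × 10⁸/7 = 1.56 × 10⁶ m/s
T = 2πr/v = 2.08 × 10⁻¹⁵ s = 2080 as

2080 as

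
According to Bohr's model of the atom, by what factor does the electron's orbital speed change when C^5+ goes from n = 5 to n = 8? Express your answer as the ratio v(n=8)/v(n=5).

v ∝ Z^1 · n^-1; with Z fixed, v ∝ n^-1.
v(n=8)/v(n=5) = (8/5)^-1 = 5/8

5/8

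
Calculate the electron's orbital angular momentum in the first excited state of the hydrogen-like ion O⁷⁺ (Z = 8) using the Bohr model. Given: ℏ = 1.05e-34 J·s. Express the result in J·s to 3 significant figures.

2.10e-34 J·s

L_n = nℏ = 2 × 1.05e-34 = 2.10e-34 J·s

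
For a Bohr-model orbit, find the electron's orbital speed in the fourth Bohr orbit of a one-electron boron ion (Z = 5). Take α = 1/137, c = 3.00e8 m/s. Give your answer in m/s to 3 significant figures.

2.74e6 m/s

v_n = Zαc/n = 5 × 0.00730 × 3.00e8 / 4
    = 2.74e6 m/s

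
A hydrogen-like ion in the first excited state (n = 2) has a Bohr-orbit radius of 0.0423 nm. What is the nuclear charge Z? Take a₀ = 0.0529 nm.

5

r_n = n²a₀/Z ⇒ Z = n²a₀/r = 2² × 0.0529 / 0.0423 ≈ 5.00
Z = 5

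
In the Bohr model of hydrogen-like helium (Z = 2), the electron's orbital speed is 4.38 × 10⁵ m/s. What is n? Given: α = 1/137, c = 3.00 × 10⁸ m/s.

10

v_n = Zαc/n ⇒ n = Zαc/v = 2 × 0.00730 × 3.00 × 10⁸ / 4.38 × 10⁵ ≈ 10.00
n = 10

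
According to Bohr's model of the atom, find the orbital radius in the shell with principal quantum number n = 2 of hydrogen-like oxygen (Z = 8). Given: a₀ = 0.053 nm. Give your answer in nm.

r_n = n²a₀/Z = 2² × 0.053 / 8
    = 4 × 0.053 / 8 = 0.026 nm

0.026 nm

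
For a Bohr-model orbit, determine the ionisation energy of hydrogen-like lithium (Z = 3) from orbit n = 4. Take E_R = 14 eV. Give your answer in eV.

7.9 eV

E_n = −E_R·Z²/n² = −14 × 3²/4² eV = -7.9 eV
Ionisation energy = −E_n = 7.9 eV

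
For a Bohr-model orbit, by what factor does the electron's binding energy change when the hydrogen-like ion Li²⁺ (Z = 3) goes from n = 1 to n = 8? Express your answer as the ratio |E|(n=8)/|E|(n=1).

|E| ∝ Z^2 · n^-2; with Z fixed, |E| ∝ n^-2.
|E|(n=8)/|E|(n=1) = (8/1)^-2 = 1/64

1/64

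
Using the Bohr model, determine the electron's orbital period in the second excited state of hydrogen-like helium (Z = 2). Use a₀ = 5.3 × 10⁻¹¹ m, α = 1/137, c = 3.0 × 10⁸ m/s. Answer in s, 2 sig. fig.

r = n²a₀/Z = 3²·5.3 × 10⁻¹¹/2 = 2.4 × 10⁻¹⁰ m
v = Zαc/n = 2·0.0073·3.0 × 10⁸/3 = 1.5 × 10⁶ m/s
T = 2πr/v = 1.0 × 10⁻¹⁵ s

1.0 × 10⁻¹⁵ s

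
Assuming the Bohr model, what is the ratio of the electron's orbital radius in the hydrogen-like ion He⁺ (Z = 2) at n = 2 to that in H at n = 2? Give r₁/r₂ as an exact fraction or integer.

r ∝ Z^-1 · n^2
r₁/r₂ = (2/1)^-1 · (2/2)^2 = 1/2

1/2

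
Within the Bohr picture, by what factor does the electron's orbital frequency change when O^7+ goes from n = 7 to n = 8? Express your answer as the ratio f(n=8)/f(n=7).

f ∝ Z^2 · n^-3; with Z fixed, f ∝ n^-3.
f(n=8)/f(n=7) = (8/7)^-3 = 343/512

343/512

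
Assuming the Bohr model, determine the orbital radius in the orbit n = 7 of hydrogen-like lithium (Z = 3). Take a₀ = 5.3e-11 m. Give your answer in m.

8.7e-10 m

r_n = n²a₀/Z = 7² × 5.3e-11 / 3
    = 49 × 5.3e-11 / 3 = 8.7e-10 m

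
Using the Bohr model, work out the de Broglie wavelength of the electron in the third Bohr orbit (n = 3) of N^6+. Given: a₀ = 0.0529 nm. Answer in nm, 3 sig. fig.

0.142 nm

The Bohr quantisation condition is nλ = 2πr_n.
r_n = n²a₀/Z = 0.0680 nm
λ = 2πr_n/n = 2π·0.0680/3 = 0.142 nm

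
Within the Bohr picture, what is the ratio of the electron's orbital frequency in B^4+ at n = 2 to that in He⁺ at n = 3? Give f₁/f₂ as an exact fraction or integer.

f ∝ Z^2 · n^-3
f₁/f₂ = (5/2)^2 · (2/3)^-3 = 675/32

675/32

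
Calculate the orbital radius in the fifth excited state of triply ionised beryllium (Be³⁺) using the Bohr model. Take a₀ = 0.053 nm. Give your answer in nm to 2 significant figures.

r_n = n²a₀/Z = 6² × 0.053 / 4
    = 36 × 0.053 / 4 = 0.48 nm

0.48 nm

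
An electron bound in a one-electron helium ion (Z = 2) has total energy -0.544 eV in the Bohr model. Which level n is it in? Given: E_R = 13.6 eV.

E_n = −E_R Z²/n² ⇒ n² = E_R Z²/(−E_n) = 13.6 × 2² / 0.544 ≈ 100.00
n = 10

10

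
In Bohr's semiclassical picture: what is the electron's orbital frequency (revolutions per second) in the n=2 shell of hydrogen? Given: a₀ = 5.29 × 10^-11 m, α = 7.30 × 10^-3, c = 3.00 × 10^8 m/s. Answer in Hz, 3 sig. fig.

r = n²a₀/Z = 2.12 × 10^-10 m, v = Zαc/n = 1.09 × 10^6 m/s
f = v/(2πr) = 8.24 × 10^14 Hz

8.24 × 10^14 Hz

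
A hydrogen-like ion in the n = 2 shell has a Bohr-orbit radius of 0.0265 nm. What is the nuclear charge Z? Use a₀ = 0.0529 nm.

8

r_n = n²a₀/Z ⇒ Z = n²a₀/r = 2² × 0.0529 / 0.0265 ≈ 7.98
Z = 8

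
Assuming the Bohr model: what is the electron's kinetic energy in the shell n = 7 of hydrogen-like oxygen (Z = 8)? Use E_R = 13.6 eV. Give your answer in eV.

For a Coulomb orbit the virial theorem gives K = −E_n.
E_n = −E_R·Z²/n², so K = E_R·Z²/n² = 13.6 × 8²/7² = 17.8 eV

17.8 eV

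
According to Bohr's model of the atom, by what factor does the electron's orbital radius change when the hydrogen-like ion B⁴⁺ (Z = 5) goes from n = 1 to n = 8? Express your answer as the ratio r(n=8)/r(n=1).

64

r ∝ Z^-1 · n^2; with Z fixed, r ∝ n^2.
r(n=8)/r(n=1) = (8/1)^2 = 64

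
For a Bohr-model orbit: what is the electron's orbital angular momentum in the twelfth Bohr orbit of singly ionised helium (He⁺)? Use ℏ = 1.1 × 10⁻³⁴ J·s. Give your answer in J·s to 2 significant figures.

1.3 × 10⁻³³ J·s

L_n = nℏ = 12 × 1.1 × 10⁻³⁴ = 1.3 × 10⁻³³ J·s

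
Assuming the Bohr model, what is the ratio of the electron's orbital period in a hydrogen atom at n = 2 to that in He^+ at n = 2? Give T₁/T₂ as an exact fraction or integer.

T ∝ Z^-2 · n^3
T₁/T₂ = (1/2)^-2 · (2/2)^3 = 4

4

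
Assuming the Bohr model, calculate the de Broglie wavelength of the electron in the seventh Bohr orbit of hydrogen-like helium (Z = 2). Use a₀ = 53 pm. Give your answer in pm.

The Bohr quantisation condition is nλ = 2πr_n.
r_n = n²a₀/Z = 1300 pm
λ = 2πr_n/n = 2π·1300/7 = 1200 pm

1200 pm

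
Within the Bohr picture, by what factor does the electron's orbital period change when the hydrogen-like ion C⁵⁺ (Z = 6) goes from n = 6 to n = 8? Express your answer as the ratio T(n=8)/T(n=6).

64/27

T ∝ Z^-2 · n^3; with Z fixed, T ∝ n^3.
T(n=8)/T(n=6) = (8/6)^3 = 64/27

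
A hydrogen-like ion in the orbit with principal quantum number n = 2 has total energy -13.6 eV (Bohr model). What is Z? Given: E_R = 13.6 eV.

2

E_n = −E_R Z²/n² ⇒ Z² = −E_n n²/E_R = 13.6 × 2² / 13.6 ≈ 4.00
Z = 2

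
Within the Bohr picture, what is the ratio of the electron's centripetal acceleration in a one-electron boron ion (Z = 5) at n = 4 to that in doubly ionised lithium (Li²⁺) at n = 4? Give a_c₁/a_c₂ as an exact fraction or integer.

125/27

a_c ∝ Z^3 · n^-4
a_c₁/a_c₂ = (5/3)^3 · (4/4)^-4 = 125/27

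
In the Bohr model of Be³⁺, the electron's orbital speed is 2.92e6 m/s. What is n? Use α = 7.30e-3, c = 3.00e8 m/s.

3

v_n = Zαc/n ⇒ n = Zαc/v = 4 × 0.00730 × 3.00e8 / 2.92e6 ≈ 3.00
n = 3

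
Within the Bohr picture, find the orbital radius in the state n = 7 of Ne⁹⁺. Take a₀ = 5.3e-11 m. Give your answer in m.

2.6e-10 m

r_n = n²a₀/Z = 7² × 5.3e-11 / 10
    = 49 × 5.3e-11 / 10 = 2.6e-10 m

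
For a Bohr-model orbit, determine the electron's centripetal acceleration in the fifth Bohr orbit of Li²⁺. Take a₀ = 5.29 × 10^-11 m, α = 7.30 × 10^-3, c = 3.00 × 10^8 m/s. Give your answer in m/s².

3.92 × 10^21 m/s²

r = n²a₀/Z = 4.41 × 10^-10 m, v = Zαc/n = 1.31 × 10^6 m/s
a = v²/r = (1.31 × 10^6)² / 4.41 × 10^-10 = 3.92 × 10^21 m/s²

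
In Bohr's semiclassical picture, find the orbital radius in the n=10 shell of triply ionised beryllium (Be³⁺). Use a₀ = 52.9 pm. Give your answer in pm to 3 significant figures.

r_n = n²a₀/Z = 10² × 52.9 / 4
    = 100 × 52.9 / 4 = 1320 pm

1320 pm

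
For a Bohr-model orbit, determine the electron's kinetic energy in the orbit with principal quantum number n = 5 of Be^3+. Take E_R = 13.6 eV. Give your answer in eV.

For a Coulomb orbit the virial theorem gives K = −E_n.
E_n = −E_R·Z²/n², so K = E_R·Z²/n² = 13.6 × 4²/5² = 8.70 eV

8.70 eV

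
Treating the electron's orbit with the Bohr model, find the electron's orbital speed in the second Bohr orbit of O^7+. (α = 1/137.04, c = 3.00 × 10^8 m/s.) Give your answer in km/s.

8760 km/s

v_n = Zαc/n = 8 × 0.00730 × 3.00 × 10^8 / 2
    = 8760 km/s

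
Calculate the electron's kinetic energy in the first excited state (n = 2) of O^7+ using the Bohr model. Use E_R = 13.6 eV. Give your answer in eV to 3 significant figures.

For a Coulomb orbit the virial theorem gives K = −E_n.
E_n = −E_R·Z²/n², so K = E_R·Z²/n² = 13.6 × 8²/2² = 218 eV

218 eV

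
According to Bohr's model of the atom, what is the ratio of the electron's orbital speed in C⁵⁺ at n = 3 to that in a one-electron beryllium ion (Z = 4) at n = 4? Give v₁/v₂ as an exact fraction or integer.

2

v ∝ Z^1 · n^-1
v₁/v₂ = (6/4)^1 · (3/4)^-1 = 2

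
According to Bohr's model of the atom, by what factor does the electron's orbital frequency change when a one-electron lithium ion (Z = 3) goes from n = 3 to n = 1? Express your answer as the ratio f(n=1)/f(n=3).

27

f ∝ Z^2 · n^-3; with Z fixed, f ∝ n^-3.
f(n=1)/f(n=3) = (1/3)^-3 = 27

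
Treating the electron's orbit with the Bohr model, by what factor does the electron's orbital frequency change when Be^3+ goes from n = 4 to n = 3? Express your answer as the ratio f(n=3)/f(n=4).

64/27

f ∝ Z^2 · n^-3; with Z fixed, f ∝ n^-3.
f(n=3)/f(n=4) = (3/4)^-3 = 64/27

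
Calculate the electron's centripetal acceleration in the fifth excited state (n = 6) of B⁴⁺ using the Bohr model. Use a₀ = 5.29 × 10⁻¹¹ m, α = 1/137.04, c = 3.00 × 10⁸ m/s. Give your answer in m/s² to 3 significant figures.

8.74 × 10²¹ m/s²

r = n²a₀/Z = 3.81 × 10⁻¹⁰ m, v = Zαc/n = 1.82 × 10⁶ m/s
a = v²/r = (1.82 × 10⁶)² / 3.81 × 10⁻¹⁰ = 8.74 × 10²¹ m/s²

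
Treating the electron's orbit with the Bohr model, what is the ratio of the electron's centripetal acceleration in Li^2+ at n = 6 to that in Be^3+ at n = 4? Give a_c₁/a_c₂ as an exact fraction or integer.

a_c ∝ Z^3 · n^-4
a_c₁/a_c₂ = (3/4)^3 · (6/4)^-4 = 1/12

1/12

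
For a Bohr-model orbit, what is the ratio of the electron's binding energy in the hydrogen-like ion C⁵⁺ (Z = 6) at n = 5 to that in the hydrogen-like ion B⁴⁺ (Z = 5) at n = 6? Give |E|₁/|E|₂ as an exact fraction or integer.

1296/625

|E| ∝ Z^2 · n^-2
|E|₁/|E|₂ = (6/5)^2 · (5/6)^-2 = 1296/625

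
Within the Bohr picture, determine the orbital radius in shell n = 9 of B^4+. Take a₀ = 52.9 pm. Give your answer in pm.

r_n = n²a₀/Z = 9² × 52.9 / 5
    = 81 × 52.9 / 5 = 857 pm

857 pm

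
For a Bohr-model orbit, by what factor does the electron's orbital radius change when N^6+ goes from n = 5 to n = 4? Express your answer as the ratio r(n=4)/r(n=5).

16/25

r ∝ Z^-1 · n^2; with Z fixed, r ∝ n^2.
r(n=4)/r(n=5) = (4/5)^2 = 16/25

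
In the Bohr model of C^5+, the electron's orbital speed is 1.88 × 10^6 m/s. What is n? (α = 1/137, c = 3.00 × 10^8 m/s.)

7

v_n = Zαc/n ⇒ n = Zαc/v = 6 × 0.00730 × 3.00 × 10^8 / 1.88 × 10^6 ≈ 6.99
n = 7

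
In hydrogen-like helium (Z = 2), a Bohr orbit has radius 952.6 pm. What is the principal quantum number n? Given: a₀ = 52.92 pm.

6

r_n = n²a₀/Z ⇒ n² = rZ/a₀ = 952.6 × 2 / 52.92 ≈ 36.00
n = 6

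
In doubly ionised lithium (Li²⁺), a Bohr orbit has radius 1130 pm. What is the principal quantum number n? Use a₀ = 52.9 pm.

r_n = n²a₀/Z ⇒ n² = rZ/a₀ = 1130 × 3 / 52.9 ≈ 64.08
n = 8

8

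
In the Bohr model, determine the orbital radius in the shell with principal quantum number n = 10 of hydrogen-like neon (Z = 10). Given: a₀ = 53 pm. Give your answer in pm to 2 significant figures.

r_n = n²a₀/Z = 10² × 53 / 10
    = 100 × 53 / 10 = 530 pm

530 pm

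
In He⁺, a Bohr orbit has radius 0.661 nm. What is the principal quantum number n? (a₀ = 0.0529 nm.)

r_n = n²a₀/Z ⇒ n² = rZ/a₀ = 0.661 × 2 / 0.0529 ≈ 24.99
n = 5

5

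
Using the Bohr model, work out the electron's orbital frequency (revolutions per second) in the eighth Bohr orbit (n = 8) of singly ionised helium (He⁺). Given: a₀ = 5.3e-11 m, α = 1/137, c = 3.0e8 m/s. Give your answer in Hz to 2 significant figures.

5.1e13 Hz

r = n²a₀/Z = 1.7e-9 m, v = Zαc/n = 5.5e5 m/s
f = v/(2πr) = 5.1e13 Hz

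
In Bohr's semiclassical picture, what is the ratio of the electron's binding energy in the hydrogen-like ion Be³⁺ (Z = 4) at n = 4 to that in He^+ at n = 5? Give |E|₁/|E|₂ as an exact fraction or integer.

25/4

|E| ∝ Z^2 · n^-2
|E|₁/|E|₂ = (4/2)^2 · (4/5)^-2 = 25/4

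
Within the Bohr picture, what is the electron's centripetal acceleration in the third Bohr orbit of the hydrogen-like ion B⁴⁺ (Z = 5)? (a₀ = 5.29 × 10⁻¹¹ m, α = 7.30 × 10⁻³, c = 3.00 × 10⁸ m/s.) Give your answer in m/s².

1.40 × 10²³ m/s²

r = n²a₀/Z = 9.52 × 10⁻¹¹ m, v = Zαc/n = 3.65 × 10⁶ m/s
a = v²/r = (3.65 × 10⁶)² / 9.52 × 10⁻¹¹ = 1.40 × 10²³ m/s²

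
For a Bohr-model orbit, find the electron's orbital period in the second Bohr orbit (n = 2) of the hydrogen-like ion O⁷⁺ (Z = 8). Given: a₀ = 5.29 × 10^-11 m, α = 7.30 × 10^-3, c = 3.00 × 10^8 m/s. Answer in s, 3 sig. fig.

r = n²a₀/Z = 2²·5.29 × 10^-11/8 = 2.65 × 10^-11 m
v = Zαc/n = 8·0.00730·3.00 × 10^8/2 = 8.76 × 10^6 m/s
T = 2πr/v = 1.90 × 10^-17 s

1.90 × 10^-17 s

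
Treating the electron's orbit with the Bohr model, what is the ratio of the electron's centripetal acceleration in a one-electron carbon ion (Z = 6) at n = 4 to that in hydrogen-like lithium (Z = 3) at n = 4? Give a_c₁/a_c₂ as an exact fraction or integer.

8

a_c ∝ Z^3 · n^-4
a_c₁/a_c₂ = (6/3)^3 · (4/4)^-4 = 8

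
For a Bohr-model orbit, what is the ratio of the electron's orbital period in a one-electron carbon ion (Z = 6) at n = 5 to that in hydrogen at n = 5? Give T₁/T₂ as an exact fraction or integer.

1/36

T ∝ Z^-2 · n^3
T₁/T₂ = (6/1)^-2 · (5/5)^3 = 1/36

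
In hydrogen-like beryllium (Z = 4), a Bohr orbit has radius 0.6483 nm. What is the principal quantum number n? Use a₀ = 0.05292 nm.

r_n = n²a₀/Z ⇒ n² = rZ/a₀ = 0.6483 × 4 / 0.05292 ≈ 49.00
n = 7

7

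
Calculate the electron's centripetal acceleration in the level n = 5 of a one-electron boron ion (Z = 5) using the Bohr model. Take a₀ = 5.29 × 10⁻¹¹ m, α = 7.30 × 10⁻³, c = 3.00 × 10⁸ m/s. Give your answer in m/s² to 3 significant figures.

r = n²a₀/Z = 2.64 × 10⁻¹⁰ m, v = Zαc/n = 2.19 × 10⁶ m/s
a = v²/r = (2.19 × 10⁶)² / 2.64 × 10⁻¹⁰ = 1.81 × 10²² m/s²

1.81 × 10²² m/s²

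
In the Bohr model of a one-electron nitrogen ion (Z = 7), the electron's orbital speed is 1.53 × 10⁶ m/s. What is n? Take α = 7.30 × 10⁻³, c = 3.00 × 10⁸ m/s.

v_n = Zαc/n ⇒ n = Zαc/v = 7 × 0.00730 × 3.00 × 10⁸ / 1.53 × 10⁶ ≈ 10.02
n = 10

10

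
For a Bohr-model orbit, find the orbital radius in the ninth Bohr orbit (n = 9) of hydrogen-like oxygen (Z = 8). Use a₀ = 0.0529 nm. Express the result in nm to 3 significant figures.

0.536 nm

r_n = n²a₀/Z = 9² × 0.0529 / 8
    = 81 × 0.0529 / 8 = 0.536 nm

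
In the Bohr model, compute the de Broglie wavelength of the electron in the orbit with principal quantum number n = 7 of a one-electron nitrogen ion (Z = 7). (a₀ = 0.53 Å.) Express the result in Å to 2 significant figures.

The Bohr quantisation condition is nλ = 2πr_n.
r_n = n²a₀/Z = 3.7 Å
λ = 2πr_n/n = 2π·3.7/7 = 3.3 Å

3.3 Å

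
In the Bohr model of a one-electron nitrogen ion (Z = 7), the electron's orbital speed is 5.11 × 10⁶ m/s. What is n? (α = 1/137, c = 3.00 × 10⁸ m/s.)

3

v_n = Zαc/n ⇒ n = Zαc/v = 7 × 0.00730 × 3.00 × 10⁸ / 5.11 × 10⁶ ≈ 3.00
n = 3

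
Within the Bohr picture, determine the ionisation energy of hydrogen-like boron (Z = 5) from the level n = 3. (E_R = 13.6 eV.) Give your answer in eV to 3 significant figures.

E_n = −E_R·Z²/n² = −13.6 × 5²/3² eV = -37.8 eV
Ionisation energy = −E_n = 37.8 eV

37.8 eV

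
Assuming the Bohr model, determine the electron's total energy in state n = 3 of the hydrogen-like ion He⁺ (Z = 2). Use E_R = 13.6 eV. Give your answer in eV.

E_n = −E_R·Z²/n² = −13.6 × 2²/3² = -6.04 eV

-6.04 eV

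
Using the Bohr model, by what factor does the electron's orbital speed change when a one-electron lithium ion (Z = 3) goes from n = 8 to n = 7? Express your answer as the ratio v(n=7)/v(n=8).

v ∝ Z^1 · n^-1; with Z fixed, v ∝ n^-1.
v(n=7)/v(n=8) = (7/8)^-1 = 8/7

8/7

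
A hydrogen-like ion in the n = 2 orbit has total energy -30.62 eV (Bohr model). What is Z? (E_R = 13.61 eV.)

E_n = −E_R Z²/n² ⇒ Z² = −E_n n²/E_R = 30.62 × 2² / 13.61 ≈ 9.00
Z = 3

3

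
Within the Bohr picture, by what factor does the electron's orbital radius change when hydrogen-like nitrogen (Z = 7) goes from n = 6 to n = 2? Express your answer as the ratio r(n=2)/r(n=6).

1/9

r ∝ Z^-1 · n^2; with Z fixed, r ∝ n^2.
r(n=2)/r(n=6) = (2/6)^2 = 1/9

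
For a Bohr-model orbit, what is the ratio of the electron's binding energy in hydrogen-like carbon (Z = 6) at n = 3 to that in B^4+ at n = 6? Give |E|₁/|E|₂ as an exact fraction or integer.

144/25

|E| ∝ Z^2 · n^-2
|E|₁/|E|₂ = (6/5)^2 · (3/6)^-2 = 144/25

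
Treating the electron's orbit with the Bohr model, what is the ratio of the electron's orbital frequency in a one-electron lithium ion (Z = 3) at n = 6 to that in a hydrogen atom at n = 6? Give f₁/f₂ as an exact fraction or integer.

f ∝ Z^2 · n^-3
f₁/f₂ = (3/1)^2 · (6/6)^-3 = 9

9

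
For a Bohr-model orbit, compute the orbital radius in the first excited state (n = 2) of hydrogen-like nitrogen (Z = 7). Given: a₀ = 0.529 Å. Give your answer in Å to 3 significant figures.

r_n = n²a₀/Z = 2² × 0.529 / 7
    = 4 × 0.529 / 7 = 0.302 Å

0.302 Å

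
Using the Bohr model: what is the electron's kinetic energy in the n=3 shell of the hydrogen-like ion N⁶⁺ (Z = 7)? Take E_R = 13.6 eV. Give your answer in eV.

74.0 eV

For a Coulomb orbit the virial theorem gives K = −E_n.
E_n = −E_R·Z²/n², so K = E_R·Z²/n² = 13.6 × 7²/3² = 74.0 eV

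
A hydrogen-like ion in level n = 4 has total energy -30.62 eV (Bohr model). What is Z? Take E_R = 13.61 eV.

E_n = −E_R Z²/n² ⇒ Z² = −E_n n²/E_R = 30.62 × 4² / 13.61 ≈ 36.00
Z = 6

6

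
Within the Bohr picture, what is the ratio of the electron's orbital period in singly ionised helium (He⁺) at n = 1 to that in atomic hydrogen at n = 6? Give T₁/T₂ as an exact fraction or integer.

T ∝ Z^-2 · n^3
T₁/T₂ = (2/1)^-2 · (1/6)^3 = 1/864

1/864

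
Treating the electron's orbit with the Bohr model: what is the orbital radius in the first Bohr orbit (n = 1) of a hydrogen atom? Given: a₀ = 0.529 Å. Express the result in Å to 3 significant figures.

0.529 Å

r_n = n²a₀/Z = 1² × 0.529 / 1
    = 1 × 0.529 / 1 = 0.529 Å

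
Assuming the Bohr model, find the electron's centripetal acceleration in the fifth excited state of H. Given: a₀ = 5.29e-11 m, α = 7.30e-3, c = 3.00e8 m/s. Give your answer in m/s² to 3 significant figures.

7.00e19 m/s²

r = n²a₀/Z = 1.90e-9 m, v = Zαc/n = 3.65e5 m/s
a = v²/r = (3.65e5)² / 1.90e-9 = 7.00e19 m/s²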